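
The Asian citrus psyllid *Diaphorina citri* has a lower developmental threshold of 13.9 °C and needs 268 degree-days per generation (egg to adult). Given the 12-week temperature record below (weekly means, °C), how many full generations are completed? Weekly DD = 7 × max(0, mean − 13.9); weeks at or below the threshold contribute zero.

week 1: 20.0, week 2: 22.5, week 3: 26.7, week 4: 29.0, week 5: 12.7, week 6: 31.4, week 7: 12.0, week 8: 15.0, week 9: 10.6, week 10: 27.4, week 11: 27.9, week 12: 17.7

2 generations

Weekly DD (7 × max(0, T̄ − 13.9)): 42.7, 60.2, 89.6, 105.7, 0.0, 122.5, 0.0, 7.7, 0.0, 94.5, 98.0, 26.6.
Season total = 647.5 DD.
Complete generations = ⌊647.5 / 268⌋ = 2.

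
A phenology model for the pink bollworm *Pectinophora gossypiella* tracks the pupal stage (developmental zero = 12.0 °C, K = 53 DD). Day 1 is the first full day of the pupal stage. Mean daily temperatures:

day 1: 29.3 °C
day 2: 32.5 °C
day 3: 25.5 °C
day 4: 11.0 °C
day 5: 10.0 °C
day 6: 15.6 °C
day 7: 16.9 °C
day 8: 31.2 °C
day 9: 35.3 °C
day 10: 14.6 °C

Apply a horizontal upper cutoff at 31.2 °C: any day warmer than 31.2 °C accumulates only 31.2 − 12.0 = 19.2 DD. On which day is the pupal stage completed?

Daily DD above 12.0 °C (capped at 19.2): 17.3, 19.2, 13.5, 0.0, 0.0, 3.6, 4.9, 19.2, 19.2, 2.6.
Cumulative: 17.3, 36.5, 50.0, 50.0, 50.0, 53.6, 58.5, 77.7, 96.9, 99.5.
The total first reaches 53 DD on day 6.

day 6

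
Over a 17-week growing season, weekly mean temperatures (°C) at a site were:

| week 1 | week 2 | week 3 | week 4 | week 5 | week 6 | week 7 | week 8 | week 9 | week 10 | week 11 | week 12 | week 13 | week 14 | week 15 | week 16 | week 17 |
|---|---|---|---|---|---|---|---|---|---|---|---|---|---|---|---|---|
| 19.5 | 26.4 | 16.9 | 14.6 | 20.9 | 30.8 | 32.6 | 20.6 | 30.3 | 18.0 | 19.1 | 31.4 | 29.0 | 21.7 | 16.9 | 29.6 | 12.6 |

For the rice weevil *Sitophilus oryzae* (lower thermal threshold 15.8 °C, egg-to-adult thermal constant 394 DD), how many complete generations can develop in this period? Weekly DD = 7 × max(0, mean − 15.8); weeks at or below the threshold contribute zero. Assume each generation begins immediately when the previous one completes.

2 generations

Weekly DD (7 × max(0, T̄ − 15.8)): 25.9, 74.2, 7.7, 0.0, 35.7, 105.0, 117.6, 33.6, 101.5, 15.4, 23.1, 109.2, 92.4, 41.3, 7.7, 96.6, 0.0.
Season total = 886.9 DD.
Complete generations = ⌊886.9 / 394⌋ = 2.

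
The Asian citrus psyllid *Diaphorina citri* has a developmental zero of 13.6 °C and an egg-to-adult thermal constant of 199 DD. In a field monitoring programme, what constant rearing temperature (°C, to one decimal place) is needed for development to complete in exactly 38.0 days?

Required daily accumulation = 199 / 38.0 = 5.237 DD/day.
T = T_base + 5.237 = 13.6 + 5.237 = 18.837 ≈ 18.8 °C.

18.8 °C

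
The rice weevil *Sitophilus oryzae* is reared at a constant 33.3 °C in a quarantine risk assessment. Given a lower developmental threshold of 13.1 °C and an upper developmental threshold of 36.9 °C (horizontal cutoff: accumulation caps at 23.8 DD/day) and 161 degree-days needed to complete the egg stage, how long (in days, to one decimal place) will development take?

8.0 days

Daily accumulation = 33.3 − 13.1 = 20.2 DD/day.
Duration = 161 / 20.2 = 7.970 ≈ 8.0 days.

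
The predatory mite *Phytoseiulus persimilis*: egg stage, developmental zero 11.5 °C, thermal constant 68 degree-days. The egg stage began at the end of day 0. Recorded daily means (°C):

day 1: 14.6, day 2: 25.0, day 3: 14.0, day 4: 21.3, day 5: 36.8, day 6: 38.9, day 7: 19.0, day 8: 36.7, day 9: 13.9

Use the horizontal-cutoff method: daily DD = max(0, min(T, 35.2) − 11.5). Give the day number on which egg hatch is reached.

day 6

Daily DD above 11.5 °C (capped at 23.7): 3.1, 13.5, 2.5, 9.8, 23.7, 23.7, 7.5, 23.7, 2.4.
Cumulative: 3.1, 16.6, 19.1, 28.9, 52.6, 76.3, 83.8, 107.5, 109.9.
The total first reaches 68 DD on day 6.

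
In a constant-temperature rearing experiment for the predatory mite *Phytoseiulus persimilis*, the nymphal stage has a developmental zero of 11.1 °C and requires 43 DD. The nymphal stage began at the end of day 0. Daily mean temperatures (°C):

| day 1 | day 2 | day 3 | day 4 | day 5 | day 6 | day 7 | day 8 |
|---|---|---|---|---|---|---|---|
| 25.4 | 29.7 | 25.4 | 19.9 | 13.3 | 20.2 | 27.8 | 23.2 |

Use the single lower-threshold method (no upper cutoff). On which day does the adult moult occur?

day 3

Daily DD above 11.1 °C: 14.3, 18.6, 14.3, 8.8, 2.2, 9.1, 16.7, 12.1.
Cumulative: 14.3, 32.9, 47.2, 56.0, 58.2, 67.3, 84.0, 96.1.
The total first reaches 43 DD on day 3.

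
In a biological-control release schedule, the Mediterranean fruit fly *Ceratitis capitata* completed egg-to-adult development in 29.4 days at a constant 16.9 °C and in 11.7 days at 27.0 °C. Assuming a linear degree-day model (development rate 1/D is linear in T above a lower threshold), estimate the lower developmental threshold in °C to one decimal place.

10.2 °C

Under the model K = D·(T − T_b), so D₁·(T₁ − T_b) = D₂·(T₂ − T_b).
29.4·(16.9 − T_b) = 11.7·(27.0 − T_b)
T_b = (29.4·16.9 − 11.7·27.0) / (29.4 − 11.7) = 180.96 / 17.7 = 10.224 °C ≈ 10.2 °C.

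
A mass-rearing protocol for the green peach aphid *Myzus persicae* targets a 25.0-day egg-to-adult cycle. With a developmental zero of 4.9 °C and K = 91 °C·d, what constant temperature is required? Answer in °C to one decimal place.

Required daily accumulation = 91 / 25.0 = 3.640 DD/day.
T = T_base + 3.640 = 4.9 + 3.640 = 8.540 ≈ 8.5 °C.

8.5 °C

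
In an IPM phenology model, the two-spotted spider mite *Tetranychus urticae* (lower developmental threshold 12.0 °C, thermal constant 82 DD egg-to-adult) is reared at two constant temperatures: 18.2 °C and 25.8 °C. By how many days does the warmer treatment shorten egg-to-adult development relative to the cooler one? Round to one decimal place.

7.3 days

At 18.2 °C: 82 / (18.2 − 12.0) = 82 / 6.2 = 13.226 d.
At 25.8 °C: 82 / (25.8 − 12.0) = 82 / 13.8 = 5.942 d.
Difference = |13.226 − 5.942| = 7.284 ≈ 7.3 days.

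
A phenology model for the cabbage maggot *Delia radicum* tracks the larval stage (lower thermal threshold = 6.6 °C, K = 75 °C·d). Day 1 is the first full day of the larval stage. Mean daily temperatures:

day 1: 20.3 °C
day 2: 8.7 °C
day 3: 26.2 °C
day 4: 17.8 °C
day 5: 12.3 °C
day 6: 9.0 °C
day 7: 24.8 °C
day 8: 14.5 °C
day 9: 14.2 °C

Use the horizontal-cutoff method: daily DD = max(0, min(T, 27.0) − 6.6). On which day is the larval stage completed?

Daily DD above 6.6 °C (capped at 20.4): 13.7, 2.1, 19.6, 11.2, 5.7, 2.4, 18.2, 7.9, 7.6.
Cumulative: 13.7, 15.8, 35.4, 46.6, 52.3, 54.7, 72.9, 80.8, 88.4.
The total first reaches 75 DD on day 8.

day 8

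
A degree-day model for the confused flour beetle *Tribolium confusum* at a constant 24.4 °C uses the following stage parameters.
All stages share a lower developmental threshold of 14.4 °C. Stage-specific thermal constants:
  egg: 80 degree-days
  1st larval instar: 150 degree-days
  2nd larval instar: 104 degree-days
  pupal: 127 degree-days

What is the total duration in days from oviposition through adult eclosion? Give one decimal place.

46.1 days

Daily accumulation at 24.4 °C = 24.4 − 14.4 = 10.0 DD/day.
Total K = 80 + 150 + 104 + 127 = 461 DD.
Total duration = 461 / 10.0 = 46.100 ≈ 46.1 days.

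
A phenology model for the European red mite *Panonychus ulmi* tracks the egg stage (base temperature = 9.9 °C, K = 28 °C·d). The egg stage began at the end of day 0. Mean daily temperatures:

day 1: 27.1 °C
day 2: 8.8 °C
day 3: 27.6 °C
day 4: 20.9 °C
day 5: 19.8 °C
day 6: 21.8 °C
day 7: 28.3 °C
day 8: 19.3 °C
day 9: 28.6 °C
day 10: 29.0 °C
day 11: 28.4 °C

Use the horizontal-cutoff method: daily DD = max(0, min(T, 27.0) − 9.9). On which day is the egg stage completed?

Daily DD above 9.9 °C (capped at 17.1): 17.1, 0.0, 17.1, 11.0, 9.9, 11.9, 17.1, 9.4, 17.1, 17.1, 17.1.
Cumulative: 17.1, 17.1, 34.2, 45.2, 55.1, 67.0, 84.1, 93.5, 110.6, 127.7, 144.8.
The total first reaches 28 DD on day 3.

day 3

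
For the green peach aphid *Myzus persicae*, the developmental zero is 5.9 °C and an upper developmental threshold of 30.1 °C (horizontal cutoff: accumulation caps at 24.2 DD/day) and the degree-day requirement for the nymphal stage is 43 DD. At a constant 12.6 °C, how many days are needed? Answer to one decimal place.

Daily accumulation = 12.6 − 5.9 = 6.7 DD/day.
Duration = 43 / 6.7 = 6.418 ≈ 6.4 days.

6.4 days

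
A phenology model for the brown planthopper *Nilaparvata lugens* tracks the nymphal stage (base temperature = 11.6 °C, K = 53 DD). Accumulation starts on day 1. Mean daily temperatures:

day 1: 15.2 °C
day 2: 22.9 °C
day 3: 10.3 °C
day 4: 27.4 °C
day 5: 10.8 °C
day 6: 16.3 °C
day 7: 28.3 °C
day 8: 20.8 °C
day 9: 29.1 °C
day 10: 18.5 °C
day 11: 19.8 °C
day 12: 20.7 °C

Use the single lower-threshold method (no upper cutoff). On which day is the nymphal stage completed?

Daily DD above 11.6 °C: 3.6, 11.3, 0.0, 15.8, 0.0, 4.7, 16.7, 9.2, 17.5, 6.9, 8.2, 9.1.
Cumulative: 3.6, 14.9, 14.9, 30.7, 30.7, 35.4, 52.1, 61.3, 78.8, 85.7, 93.9, 103.0.
The total first reaches 53 DD on day 8.

day 8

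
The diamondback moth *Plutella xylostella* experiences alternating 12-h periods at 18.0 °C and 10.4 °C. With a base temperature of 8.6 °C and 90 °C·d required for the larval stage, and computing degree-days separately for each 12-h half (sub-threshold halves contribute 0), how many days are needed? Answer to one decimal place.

16.1 days

Day half: max(0, 18.0 − 8.6) × 0.5 = 9.4 × 0.5 = 4.70 DD.
Night half: max(0, 10.4 − 8.6) × 0.5 = 1.8 × 0.5 = 0.90 DD.
Per 24 h: 5.60 DD/day.
Duration = 90 / 5.60 = 16.071 ≈ 16.1 days.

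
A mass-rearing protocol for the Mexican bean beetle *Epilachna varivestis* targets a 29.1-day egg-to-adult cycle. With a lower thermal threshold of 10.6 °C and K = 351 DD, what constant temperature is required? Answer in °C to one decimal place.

22.7 °C

Required daily accumulation = 351 / 29.1 = 12.062 DD/day.
T = T_base + 12.062 = 10.6 + 12.062 = 22.662 ≈ 22.7 °C.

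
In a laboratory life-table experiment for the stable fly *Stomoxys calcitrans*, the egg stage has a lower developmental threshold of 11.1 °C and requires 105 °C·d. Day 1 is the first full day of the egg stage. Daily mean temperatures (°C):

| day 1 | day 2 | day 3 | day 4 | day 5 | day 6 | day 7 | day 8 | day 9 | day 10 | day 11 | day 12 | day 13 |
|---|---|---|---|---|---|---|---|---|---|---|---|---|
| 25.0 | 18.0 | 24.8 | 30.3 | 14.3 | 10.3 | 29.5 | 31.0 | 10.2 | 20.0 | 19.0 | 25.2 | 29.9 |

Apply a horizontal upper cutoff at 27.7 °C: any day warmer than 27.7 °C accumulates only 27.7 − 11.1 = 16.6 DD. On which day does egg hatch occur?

day 12

Daily DD above 11.1 °C (capped at 16.6): 13.9, 6.9, 13.7, 16.6, 3.2, 0.0, 16.6, 16.6, 0.0, 8.9, 7.9, 14.1, 16.6.
Cumulative: 13.9, 20.8, 34.5, 51.1, 54.3, 54.3, 70.9, 87.5, 87.5, 96.4, 104.3, 118.4, 135.0.
The total first reaches 105 DD on day 12.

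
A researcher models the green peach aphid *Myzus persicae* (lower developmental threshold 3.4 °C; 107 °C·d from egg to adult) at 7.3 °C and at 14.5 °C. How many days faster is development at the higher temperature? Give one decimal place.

At 7.3 °C: 107 / (7.3 − 3.4) = 107 / 3.9 = 27.436 d.
At 14.5 °C: 107 / (14.5 − 3.4) = 107 / 11.1 = 9.640 d.
Difference = |27.436 − 9.640| = 17.796 ≈ 17.8 days.

17.8 days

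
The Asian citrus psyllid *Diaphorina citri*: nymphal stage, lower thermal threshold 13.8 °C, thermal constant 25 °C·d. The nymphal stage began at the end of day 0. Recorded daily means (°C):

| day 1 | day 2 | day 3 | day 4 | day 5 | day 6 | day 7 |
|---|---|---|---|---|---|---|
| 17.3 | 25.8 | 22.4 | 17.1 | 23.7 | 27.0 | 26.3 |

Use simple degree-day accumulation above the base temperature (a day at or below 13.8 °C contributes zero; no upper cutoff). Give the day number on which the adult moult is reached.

day 4

Daily DD above 13.8 °C: 3.5, 12.0, 8.6, 3.3, 9.9, 13.2, 12.5.
Cumulative: 3.5, 15.5, 24.1, 27.4, 37.3, 50.5, 63.0.
The total first reaches 25 DD on day 4.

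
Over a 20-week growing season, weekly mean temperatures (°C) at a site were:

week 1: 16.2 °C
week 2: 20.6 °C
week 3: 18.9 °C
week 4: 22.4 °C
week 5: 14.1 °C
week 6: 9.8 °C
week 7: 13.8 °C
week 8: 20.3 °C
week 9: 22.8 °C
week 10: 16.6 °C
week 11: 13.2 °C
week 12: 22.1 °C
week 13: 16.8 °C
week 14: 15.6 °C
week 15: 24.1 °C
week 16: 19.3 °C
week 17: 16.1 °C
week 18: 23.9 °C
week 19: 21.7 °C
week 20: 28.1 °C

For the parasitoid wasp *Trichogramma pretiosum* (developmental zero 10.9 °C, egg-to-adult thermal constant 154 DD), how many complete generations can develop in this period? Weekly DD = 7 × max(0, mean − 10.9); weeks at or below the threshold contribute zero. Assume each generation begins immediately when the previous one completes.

Weekly DD (7 × max(0, T̄ − 10.9)): 37.1, 67.9, 56.0, 80.5, 22.4, 0.0, 20.3, 65.8, 83.3, 39.9, 16.1, 78.4, 41.3, 32.9, 92.4, 58.8, 36.4, 91.0, 75.6, 120.4.
Season total = 1116.5 DD.
Complete generations = ⌊1116.5 / 154⌋ = 7.

7 generations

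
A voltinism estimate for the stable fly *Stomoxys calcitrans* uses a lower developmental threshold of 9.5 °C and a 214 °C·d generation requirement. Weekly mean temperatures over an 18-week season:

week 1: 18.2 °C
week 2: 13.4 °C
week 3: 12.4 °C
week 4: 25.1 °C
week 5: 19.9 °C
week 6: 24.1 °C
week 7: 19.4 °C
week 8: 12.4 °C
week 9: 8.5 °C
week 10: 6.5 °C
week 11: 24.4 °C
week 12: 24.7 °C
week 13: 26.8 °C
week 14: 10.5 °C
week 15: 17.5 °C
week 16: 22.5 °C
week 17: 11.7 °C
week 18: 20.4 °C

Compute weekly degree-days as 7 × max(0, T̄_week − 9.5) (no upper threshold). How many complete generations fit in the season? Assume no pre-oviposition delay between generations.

4 generations

Weekly DD (7 × max(0, T̄ − 9.5)): 60.9, 27.3, 20.3, 109.2, 72.8, 102.2, 69.3, 20.3, 0.0, 0.0, 104.3, 106.4, 121.1, 7.0, 56.0, 91.0, 15.4, 76.3.
Season total = 1059.8 DD.
Complete generations = ⌊1059.8 / 214⌋ = 4.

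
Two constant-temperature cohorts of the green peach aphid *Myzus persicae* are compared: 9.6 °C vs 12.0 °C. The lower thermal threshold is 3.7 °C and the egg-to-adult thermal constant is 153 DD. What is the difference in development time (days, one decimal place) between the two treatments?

At 9.6 °C: 153 / (9.6 − 3.7) = 153 / 5.9 = 25.932 d.
At 12.0 °C: 153 / (12.0 − 3.7) = 153 / 8.3 = 18.434 d.
Difference = |25.932 − 18.434| = 7.498 ≈ 7.5 days.

7.5 days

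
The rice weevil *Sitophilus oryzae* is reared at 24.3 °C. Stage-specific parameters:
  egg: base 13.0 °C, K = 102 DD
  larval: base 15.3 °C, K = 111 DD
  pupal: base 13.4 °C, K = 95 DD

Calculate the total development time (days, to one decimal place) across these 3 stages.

30.1 days

egg: 102 / (24.3 − 13.0) = 102 / 11.3 = 9.027 d.
larval: 111 / (24.3 − 15.3) = 111 / 9.0 = 12.333 d.
pupal: 95 / (24.3 − 13.4) = 95 / 10.9 = 8.716 d.
Sum = 30.075 ≈ 30.1 days.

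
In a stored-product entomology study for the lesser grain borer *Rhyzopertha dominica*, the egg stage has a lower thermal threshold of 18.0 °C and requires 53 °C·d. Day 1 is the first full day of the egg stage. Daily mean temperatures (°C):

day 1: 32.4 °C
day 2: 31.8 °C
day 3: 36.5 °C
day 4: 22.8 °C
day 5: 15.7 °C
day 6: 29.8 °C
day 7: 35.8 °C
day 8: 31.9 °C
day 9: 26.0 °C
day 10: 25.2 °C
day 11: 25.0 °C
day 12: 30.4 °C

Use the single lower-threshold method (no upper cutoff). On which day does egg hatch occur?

Daily DD above 18.0 °C: 14.4, 13.8, 18.5, 4.8, 0.0, 11.8, 17.8, 13.9, 8.0, 7.2, 7.0, 12.4.
Cumulative: 14.4, 28.2, 46.7, 51.5, 51.5, 63.3, 81.1, 95.0, 103.0, 110.2, 117.2, 129.6.
The total first reaches 53 DD on day 6.

day 6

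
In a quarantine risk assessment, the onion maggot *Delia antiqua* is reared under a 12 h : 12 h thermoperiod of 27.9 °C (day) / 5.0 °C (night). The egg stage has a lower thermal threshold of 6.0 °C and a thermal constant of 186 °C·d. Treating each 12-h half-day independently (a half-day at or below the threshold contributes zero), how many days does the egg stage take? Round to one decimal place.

Day half: max(0, 27.9 − 6.0) × 0.5 = 21.9 × 0.5 = 10.95 DD.
Night half: max(0, 5.0 − 6.0) × 0.5 = 0.0 × 0.5 = 0.00 DD.
Per 24 h: 10.95 DD/day.
Duration = 186 / 10.95 = 16.986 ≈ 17.0 days.

17.0 days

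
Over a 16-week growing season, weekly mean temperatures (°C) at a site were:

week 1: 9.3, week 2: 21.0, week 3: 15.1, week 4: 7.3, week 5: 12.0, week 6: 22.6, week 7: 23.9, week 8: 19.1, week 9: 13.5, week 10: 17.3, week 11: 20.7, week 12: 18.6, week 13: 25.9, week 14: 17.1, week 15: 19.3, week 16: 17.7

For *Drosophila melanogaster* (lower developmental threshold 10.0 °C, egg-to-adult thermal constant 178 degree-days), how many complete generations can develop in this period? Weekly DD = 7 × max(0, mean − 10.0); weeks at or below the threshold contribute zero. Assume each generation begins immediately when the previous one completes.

4 generations

Weekly DD (7 × max(0, T̄ − 10.0)): 0.0, 77.0, 35.7, 0.0, 14.0, 88.2, 97.3, 63.7, 24.5, 51.1, 74.9, 60.2, 111.3, 49.7, 65.1, 53.9.
Season total = 866.6 DD.
Complete generations = ⌊866.6 / 178⌋ = 4.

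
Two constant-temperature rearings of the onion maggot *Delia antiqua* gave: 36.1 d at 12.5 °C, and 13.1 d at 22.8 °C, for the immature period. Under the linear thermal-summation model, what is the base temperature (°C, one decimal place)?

Under the model K = D·(T − T_b), so D₁·(T₁ − T_b) = D₂·(T₂ − T_b).
36.1·(12.5 − T_b) = 13.1·(22.8 − T_b)
T_b = (36.1·12.5 − 13.1·22.8) / (36.1 − 13.1) = 152.57 / 23.0 = 6.633 °C ≈ 6.6 °C.

6.6 °C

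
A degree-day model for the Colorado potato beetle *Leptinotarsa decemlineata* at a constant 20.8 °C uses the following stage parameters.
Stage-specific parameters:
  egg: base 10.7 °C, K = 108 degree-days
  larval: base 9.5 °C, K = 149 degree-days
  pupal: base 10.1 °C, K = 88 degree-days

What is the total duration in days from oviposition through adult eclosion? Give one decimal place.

32.1 days

egg: 108 / (20.8 − 10.7) = 108 / 10.1 = 10.693 d.
larval: 149 / (20.8 − 9.5) = 149 / 11.3 = 13.186 d.
pupal: 88 / (20.8 − 10.1) = 88 / 10.7 = 8.224 d.
Sum = 32.103 ≈ 32.1 days.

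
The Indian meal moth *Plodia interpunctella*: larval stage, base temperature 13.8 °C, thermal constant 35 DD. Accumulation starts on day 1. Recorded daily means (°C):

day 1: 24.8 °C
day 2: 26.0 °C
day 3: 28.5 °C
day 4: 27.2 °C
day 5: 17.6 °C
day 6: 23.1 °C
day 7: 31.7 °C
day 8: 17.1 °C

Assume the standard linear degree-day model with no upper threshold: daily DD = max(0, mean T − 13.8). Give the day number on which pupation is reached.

day 3

Daily DD above 13.8 °C: 11.0, 12.2, 14.7, 13.4, 3.8, 9.3, 17.9, 3.3.
Cumulative: 11.0, 23.2, 37.9, 51.3, 55.1, 64.4, 82.3, 85.6.
The total first reaches 35 DD on day 3.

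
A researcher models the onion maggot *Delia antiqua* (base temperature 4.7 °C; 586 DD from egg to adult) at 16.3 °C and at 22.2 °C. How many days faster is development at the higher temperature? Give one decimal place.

17.0 days

At 16.3 °C: 586 / (16.3 − 4.7) = 586 / 11.6 = 50.517 d.
At 22.2 °C: 586 / (22.2 − 4.7) = 586 / 17.5 = 33.486 d.
Difference = |50.517 − 33.486| = 17.032 ≈ 17.0 days.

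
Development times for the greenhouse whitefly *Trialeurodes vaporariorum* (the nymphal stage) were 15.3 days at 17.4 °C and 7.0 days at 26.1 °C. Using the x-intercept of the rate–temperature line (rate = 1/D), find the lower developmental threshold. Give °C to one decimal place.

Equal thermal constants: D₁(T₁ − T_b) = D₂(T₂ − T_b).
15.3·(17.4 − T_b) = 7.0·(26.1 − T_b)
T_b = (15.3·17.4 − 7.0·26.1) / (15.3 − 7.0) = 83.52 / 8.3 = 10.063 °C ≈ 10.1 °C.

10.1 °C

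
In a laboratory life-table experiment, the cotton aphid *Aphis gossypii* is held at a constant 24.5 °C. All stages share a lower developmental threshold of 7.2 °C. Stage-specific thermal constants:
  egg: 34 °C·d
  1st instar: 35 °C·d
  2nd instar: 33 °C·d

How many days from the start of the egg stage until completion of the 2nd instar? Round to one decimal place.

Daily accumulation at 24.5 °C = 24.5 − 7.2 = 17.3 DD/day.
Total K = 34 + 35 + 33 = 102 DD.
Total duration = 102 / 17.3 = 5.896 ≈ 5.9 days.

5.9 days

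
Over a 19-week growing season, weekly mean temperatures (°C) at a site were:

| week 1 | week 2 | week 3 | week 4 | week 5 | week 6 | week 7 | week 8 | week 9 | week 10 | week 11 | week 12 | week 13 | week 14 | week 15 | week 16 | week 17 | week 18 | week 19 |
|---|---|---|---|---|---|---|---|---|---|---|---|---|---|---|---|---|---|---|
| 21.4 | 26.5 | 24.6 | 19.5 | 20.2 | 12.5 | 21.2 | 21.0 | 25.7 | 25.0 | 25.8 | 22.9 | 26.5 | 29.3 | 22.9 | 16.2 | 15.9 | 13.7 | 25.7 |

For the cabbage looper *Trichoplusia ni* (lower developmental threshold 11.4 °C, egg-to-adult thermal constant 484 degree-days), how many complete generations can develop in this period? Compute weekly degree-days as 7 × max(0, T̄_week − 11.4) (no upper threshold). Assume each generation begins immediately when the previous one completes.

Weekly DD (7 × max(0, T̄ − 11.4)): 70.0, 105.7, 92.4, 56.7, 61.6, 7.7, 68.6, 67.2, 100.1, 95.2, 100.8, 80.5, 105.7, 125.3, 80.5, 33.6, 31.5, 16.1, 100.1.
Season total = 1399.3 DD.
Complete generations = ⌊1399.3 / 484⌋ = 2.

2 generations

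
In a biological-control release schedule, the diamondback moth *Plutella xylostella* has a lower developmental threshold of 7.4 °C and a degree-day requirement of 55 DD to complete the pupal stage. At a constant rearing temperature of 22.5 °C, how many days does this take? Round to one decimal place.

3.6 days

Daily accumulation = 22.5 − 7.4 = 15.1 DD/day.
Duration = 55 / 15.1 = 3.642 ≈ 3.6 days.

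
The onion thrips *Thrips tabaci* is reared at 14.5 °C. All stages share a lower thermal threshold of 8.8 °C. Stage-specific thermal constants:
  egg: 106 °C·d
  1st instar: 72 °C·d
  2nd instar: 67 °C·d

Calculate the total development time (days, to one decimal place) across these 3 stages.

43.0 days

Daily accumulation at 14.5 °C = 14.5 − 8.8 = 5.7 DD/day.
Total K = 106 + 72 + 67 = 245 DD.
Total duration = 245 / 5.7 = 42.982 ≈ 43.0 days.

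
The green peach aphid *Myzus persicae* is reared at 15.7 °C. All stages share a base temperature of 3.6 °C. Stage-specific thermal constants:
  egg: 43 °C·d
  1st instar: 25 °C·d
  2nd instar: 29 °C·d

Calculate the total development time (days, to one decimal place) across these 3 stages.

Daily accumulation at 15.7 °C = 15.7 − 3.6 = 12.1 DD/day.
Total K = 43 + 25 + 29 = 97 DD.
Total duration = 97 / 12.1 = 8.017 ≈ 8.0 days.

8.0 days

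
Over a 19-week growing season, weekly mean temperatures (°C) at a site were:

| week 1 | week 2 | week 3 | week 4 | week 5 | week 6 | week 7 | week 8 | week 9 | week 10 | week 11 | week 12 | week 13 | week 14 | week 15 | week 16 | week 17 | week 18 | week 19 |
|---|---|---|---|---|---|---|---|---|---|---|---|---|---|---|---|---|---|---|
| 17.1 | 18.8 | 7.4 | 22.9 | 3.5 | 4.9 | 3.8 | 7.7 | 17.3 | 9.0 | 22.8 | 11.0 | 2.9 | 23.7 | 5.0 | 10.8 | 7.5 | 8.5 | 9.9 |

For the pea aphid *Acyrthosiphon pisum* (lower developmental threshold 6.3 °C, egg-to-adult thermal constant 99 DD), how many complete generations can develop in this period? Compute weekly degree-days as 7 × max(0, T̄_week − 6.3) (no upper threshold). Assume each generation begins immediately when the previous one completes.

Weekly DD (7 × max(0, T̄ − 6.3)): 75.6, 87.5, 7.7, 116.2, 0.0, 0.0, 0.0, 9.8, 77.0, 18.9, 115.5, 32.9, 0.0, 121.8, 0.0, 31.5, 8.4, 15.4, 25.2.
Season total = 743.4 DD.
Complete generations = ⌊743.4 / 99⌋ = 7.

7 generations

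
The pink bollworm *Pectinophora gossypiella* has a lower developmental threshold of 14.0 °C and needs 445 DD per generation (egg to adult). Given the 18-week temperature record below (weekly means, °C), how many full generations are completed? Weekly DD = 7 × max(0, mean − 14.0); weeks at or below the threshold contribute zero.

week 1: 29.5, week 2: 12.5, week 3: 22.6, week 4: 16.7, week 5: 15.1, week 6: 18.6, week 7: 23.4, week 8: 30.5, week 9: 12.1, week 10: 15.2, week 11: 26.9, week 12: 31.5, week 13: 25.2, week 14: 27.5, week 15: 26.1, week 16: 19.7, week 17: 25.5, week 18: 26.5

Weekly DD (7 × max(0, T̄ − 14.0)): 108.5, 0.0, 60.2, 18.9, 7.7, 32.2, 65.8, 115.5, 0.0, 8.4, 90.3, 122.5, 78.4, 94.5, 84.7, 39.9, 80.5, 87.5.
Season total = 1095.5 DD.
Complete generations = ⌊1095.5 / 445⌋ = 2.

2 generations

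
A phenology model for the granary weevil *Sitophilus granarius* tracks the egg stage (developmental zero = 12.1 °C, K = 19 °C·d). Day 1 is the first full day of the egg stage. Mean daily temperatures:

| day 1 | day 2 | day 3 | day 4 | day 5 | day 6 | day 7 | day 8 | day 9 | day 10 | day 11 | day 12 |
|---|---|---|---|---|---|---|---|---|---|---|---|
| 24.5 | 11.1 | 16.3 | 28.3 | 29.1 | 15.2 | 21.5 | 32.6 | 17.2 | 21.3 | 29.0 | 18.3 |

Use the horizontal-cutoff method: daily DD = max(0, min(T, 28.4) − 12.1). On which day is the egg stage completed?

Daily DD above 12.1 °C (capped at 16.3): 12.4, 0.0, 4.2, 16.2, 16.3, 3.1, 9.4, 16.3, 5.1, 9.2, 16.3, 6.2.
Cumulative: 12.4, 12.4, 16.6, 32.8, 49.1, 52.2, 61.6, 77.9, 83.0, 92.2, 108.5, 114.7.
The total first reaches 19 DD on day 4.

day 4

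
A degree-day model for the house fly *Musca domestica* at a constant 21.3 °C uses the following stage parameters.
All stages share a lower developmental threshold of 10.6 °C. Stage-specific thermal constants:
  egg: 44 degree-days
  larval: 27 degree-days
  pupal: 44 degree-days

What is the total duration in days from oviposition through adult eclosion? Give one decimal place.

10.7 days

Daily accumulation at 21.3 °C = 21.3 − 10.6 = 10.7 DD/day.
Total K = 44 + 27 + 44 = 115 DD.
Total duration = 115 / 10.7 = 10.748 ≈ 10.7 days.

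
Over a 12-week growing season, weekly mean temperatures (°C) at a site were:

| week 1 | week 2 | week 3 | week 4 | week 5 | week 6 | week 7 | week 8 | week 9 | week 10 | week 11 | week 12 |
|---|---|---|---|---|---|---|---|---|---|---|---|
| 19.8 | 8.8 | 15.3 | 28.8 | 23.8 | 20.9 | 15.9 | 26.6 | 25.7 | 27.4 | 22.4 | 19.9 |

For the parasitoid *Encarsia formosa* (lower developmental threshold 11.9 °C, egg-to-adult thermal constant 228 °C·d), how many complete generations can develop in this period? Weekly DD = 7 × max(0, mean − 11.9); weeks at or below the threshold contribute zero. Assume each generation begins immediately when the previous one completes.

3 generations

Weekly DD (7 × max(0, T̄ − 11.9)): 55.3, 0.0, 23.8, 118.3, 83.3, 63.0, 28.0, 102.9, 96.6, 108.5, 73.5, 56.0.
Season total = 809.2 DD.
Complete generations = ⌊809.2 / 228⌋ = 3.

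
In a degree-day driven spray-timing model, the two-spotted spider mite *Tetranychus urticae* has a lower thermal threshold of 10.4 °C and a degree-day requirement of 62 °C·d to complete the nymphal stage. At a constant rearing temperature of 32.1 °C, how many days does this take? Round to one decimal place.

2.9 days

Daily accumulation = 32.1 − 10.4 = 21.7 DD/day.
Duration = 62 / 21.7 = 2.857 ≈ 2.9 days.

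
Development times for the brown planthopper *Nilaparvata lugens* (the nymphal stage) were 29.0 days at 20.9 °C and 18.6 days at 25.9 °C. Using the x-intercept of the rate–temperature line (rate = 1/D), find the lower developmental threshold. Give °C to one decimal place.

12.0 °C

Equal thermal constants: D₁(T₁ − T_b) = D₂(T₂ − T_b).
29.0·(20.9 − T_b) = 18.6·(25.9 − T_b)
T_b = (29.0·20.9 − 18.6·25.9) / (29.0 − 18.6) = 124.36 / 10.4 = 11.958 °C ≈ 12.0 °C.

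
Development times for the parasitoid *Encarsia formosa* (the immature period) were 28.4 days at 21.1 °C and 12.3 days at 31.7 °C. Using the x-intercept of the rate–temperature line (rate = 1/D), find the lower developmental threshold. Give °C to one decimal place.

Equal thermal constants: D₁(T₁ − T_b) = D₂(T₂ − T_b).
28.4·(21.1 − T_b) = 12.3·(31.7 − T_b)
T_b = (28.4·21.1 − 12.3·31.7) / (28.4 − 12.3) = 209.33 / 16.1 = 13.002 °C ≈ 13.0 °C.

13.0 °C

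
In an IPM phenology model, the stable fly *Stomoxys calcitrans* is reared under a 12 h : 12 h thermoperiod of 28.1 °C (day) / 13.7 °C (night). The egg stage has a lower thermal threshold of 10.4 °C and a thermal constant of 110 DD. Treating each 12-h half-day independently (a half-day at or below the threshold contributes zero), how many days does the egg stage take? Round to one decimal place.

Day half: max(0, 28.1 − 10.4) × 0.5 = 17.7 × 0.5 = 8.85 DD.
Night half: max(0, 13.7 − 10.4) × 0.5 = 3.3 × 0.5 = 1.65 DD.
Per 24 h: 10.50 DD/day.
Duration = 110 / 10.50 = 10.476 ≈ 10.5 days.

10.5 days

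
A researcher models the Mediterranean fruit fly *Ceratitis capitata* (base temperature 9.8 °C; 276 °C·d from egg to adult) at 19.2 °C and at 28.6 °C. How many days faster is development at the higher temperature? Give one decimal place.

At 19.2 °C: 276 / (19.2 − 9.8) = 276 / 9.4 = 29.362 d.
At 28.6 °C: 276 / (28.6 − 9.8) = 276 / 18.8 = 14.681 d.
Difference = |29.362 − 14.681| = 14.681 ≈ 14.7 days.

14.7 days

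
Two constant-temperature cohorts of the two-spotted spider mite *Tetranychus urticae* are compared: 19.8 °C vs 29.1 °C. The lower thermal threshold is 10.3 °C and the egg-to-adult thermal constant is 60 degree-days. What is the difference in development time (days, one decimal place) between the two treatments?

3.1 days

At 19.8 °C: 60 / (19.8 − 10.3) = 60 / 9.5 = 6.316 d.
At 29.1 °C: 60 / (29.1 − 10.3) = 60 / 18.8 = 3.191 d.
Difference = |6.316 − 3.191| = 3.124 ≈ 3.1 days.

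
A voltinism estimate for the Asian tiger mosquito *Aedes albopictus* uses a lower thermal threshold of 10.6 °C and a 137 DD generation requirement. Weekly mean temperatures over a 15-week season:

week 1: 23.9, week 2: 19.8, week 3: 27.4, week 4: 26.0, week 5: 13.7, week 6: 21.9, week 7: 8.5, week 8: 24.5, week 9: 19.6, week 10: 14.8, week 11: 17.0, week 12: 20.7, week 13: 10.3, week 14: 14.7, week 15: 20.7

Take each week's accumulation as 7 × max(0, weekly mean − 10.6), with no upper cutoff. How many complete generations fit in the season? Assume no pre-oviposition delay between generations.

Weekly DD (7 × max(0, T̄ − 10.6)): 93.1, 64.4, 117.6, 107.8, 21.7, 79.1, 0.0, 97.3, 63.0, 29.4, 44.8, 70.7, 0.0, 28.7, 70.7.
Season total = 888.3 DD.
Complete generations = ⌊888.3 / 137⌋ = 6.

6 generations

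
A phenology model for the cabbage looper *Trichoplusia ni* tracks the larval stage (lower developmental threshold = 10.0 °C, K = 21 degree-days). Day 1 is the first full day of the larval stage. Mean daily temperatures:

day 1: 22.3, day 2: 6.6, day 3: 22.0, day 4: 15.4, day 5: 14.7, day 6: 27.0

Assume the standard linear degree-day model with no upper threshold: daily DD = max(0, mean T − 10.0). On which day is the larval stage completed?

Daily DD above 10.0 °C: 12.3, 0.0, 12.0, 5.4, 4.7, 17.0.
Cumulative: 12.3, 12.3, 24.3, 29.7, 34.4, 51.4.
The total first reaches 21 DD on day 3.

day 3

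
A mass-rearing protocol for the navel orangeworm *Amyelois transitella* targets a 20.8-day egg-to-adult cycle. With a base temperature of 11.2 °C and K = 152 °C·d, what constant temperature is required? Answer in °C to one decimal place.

Required daily accumulation = 152 / 20.8 = 7.308 DD/day.
T = T_base + 7.308 = 11.2 + 7.308 = 18.508 ≈ 18.5 °C.

18.5 °C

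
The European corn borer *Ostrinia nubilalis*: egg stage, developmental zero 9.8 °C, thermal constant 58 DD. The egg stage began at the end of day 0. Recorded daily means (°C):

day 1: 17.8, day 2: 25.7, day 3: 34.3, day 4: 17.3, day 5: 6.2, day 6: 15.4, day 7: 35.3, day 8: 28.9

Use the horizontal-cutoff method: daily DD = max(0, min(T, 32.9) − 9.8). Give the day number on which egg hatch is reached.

Daily DD above 9.8 °C (capped at 23.1): 8.0, 15.9, 23.1, 7.5, 0.0, 5.6, 23.1, 19.1.
Cumulative: 8.0, 23.9, 47.0, 54.5, 54.5, 60.1, 83.2, 102.3.
The total first reaches 58 DD on day 6.

day 6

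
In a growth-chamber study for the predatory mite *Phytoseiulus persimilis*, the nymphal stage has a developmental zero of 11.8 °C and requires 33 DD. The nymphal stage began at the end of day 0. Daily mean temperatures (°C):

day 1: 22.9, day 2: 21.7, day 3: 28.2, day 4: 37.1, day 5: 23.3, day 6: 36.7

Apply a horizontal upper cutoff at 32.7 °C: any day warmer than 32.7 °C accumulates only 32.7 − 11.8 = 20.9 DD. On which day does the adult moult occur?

day 3

Daily DD above 11.8 °C (capped at 20.9): 11.1, 9.9, 16.4, 20.9, 11.5, 20.9.
Cumulative: 11.1, 21.0, 37.4, 58.3, 69.8, 90.7.
The total first reaches 33 DD on day 3.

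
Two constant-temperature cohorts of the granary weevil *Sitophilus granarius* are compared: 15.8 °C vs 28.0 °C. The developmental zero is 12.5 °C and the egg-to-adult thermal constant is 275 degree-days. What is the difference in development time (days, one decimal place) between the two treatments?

65.6 days

At 15.8 °C: 275 / (15.8 − 12.5) = 275 / 3.3 = 83.333 d.
At 28.0 °C: 275 / (28.0 − 12.5) = 275 / 15.5 = 17.742 d.
Difference = |83.333 − 17.742| = 65.591 ≈ 65.6 days.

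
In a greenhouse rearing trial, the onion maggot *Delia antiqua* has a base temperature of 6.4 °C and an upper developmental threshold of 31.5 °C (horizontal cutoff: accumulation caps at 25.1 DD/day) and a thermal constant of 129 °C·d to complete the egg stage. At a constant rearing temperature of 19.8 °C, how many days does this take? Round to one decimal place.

9.6 days

Daily accumulation = 19.8 − 6.4 = 13.4 DD/day.
Duration = 129 / 13.4 = 9.627 ≈ 9.6 days.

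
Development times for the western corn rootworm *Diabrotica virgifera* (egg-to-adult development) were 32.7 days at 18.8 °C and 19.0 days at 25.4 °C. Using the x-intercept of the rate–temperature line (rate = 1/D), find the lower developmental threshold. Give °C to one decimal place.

9.6 °C

Equal thermal constants: D₁(T₁ − T_b) = D₂(T₂ − T_b).
32.7·(18.8 − T_b) = 19.0·(25.4 − T_b)
T_b = (32.7·18.8 − 19.0·25.4) / (32.7 − 19.0) = 132.16 / 13.7 = 9.647 °C ≈ 9.6 °C.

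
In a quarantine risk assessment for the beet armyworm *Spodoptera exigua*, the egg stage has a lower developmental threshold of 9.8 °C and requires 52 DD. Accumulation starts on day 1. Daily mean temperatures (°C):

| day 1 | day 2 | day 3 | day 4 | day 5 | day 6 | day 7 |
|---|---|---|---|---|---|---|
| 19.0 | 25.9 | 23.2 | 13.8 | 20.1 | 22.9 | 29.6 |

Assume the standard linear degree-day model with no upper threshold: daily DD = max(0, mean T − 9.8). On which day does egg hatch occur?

day 5

Daily DD above 9.8 °C: 9.2, 16.1, 13.4, 4.0, 10.3, 13.1, 19.8.
Cumulative: 9.2, 25.3, 38.7, 42.7, 53.0, 66.1, 85.9.
The total first reaches 52 DD on day 5.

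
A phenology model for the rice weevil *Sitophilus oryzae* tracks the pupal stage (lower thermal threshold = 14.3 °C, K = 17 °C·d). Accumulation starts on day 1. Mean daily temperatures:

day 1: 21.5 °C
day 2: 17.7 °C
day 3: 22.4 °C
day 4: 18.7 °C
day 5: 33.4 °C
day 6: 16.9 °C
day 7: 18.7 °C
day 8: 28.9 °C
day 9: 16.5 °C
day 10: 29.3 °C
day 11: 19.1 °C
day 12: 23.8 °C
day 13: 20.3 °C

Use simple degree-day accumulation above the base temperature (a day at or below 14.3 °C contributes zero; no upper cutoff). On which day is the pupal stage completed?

Daily DD above 14.3 °C: 7.2, 3.4, 8.1, 4.4, 19.1, 2.6, 4.4, 14.6, 2.2, 15.0, 4.8, 9.5, 6.0.
Cumulative: 7.2, 10.6, 18.7, 23.1, 42.2, 44.8, 49.2, 63.8, 66.0, 81.0, 85.8, 95.3, 101.3.
The total first reaches 17 DD on day 3.

day 3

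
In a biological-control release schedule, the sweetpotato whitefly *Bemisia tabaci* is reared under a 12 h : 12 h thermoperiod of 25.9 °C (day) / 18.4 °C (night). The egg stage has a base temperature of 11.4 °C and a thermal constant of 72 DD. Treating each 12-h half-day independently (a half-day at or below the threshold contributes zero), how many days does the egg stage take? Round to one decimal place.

6.7 days

Day half: max(0, 25.9 − 11.4) × 0.5 = 14.5 × 0.5 = 7.25 DD.
Night half: max(0, 18.4 − 11.4) × 0.5 = 7.0 × 0.5 = 3.50 DD.
Per 24 h: 10.75 DD/day.
Duration = 72 / 10.75 = 6.698 ≈ 6.7 days.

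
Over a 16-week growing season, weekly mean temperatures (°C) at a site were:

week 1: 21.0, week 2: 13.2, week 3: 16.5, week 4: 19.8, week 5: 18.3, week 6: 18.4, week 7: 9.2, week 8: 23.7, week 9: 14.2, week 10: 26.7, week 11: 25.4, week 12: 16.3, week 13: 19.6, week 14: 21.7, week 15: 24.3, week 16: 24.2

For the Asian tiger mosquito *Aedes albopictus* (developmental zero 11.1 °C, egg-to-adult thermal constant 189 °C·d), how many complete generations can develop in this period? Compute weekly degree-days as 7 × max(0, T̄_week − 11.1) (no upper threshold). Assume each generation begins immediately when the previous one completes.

5 generations

Weekly DD (7 × max(0, T̄ − 11.1)): 69.3, 14.7, 37.8, 60.9, 50.4, 51.1, 0.0, 88.2, 21.7, 109.2, 100.1, 36.4, 59.5, 74.2, 92.4, 91.7.
Season total = 957.6 DD.
Complete generations = ⌊957.6 / 189⌋ = 5.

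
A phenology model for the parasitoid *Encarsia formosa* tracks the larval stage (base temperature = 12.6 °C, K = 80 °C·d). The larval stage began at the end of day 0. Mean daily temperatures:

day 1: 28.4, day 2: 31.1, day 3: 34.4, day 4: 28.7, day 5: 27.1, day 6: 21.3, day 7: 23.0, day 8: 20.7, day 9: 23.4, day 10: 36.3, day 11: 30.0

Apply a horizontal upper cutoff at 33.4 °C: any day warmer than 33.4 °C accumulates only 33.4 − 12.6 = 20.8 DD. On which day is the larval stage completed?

Daily DD above 12.6 °C (capped at 20.8): 15.8, 18.5, 20.8, 16.1, 14.5, 8.7, 10.4, 8.1, 10.8, 20.8, 17.4.
Cumulative: 15.8, 34.3, 55.1, 71.2, 85.7, 94.4, 104.8, 112.9, 123.7, 144.5, 161.9.
The total first reaches 80 DD on day 5.

day 5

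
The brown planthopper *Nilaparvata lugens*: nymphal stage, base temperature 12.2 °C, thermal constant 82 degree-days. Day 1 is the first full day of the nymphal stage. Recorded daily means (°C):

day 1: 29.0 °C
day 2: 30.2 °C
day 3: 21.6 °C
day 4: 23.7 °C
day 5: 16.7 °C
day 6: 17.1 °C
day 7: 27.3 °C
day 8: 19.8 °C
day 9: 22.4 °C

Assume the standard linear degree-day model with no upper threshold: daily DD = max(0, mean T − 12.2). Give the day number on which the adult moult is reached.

Daily DD above 12.2 °C: 16.8, 18.0, 9.4, 11.5, 4.5, 4.9, 15.1, 7.6, 10.2.
Cumulative: 16.8, 34.8, 44.2, 55.7, 60.2, 65.1, 80.2, 87.8, 98.0.
The total first reaches 82 DD on day 8.

day 8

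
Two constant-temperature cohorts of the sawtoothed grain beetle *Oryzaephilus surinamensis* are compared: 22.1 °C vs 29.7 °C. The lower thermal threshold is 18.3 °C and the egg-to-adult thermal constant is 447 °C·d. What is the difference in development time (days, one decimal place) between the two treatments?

At 22.1 °C: 447 / (22.1 − 18.3) = 447 / 3.8 = 117.632 d.
At 29.7 °C: 447 / (29.7 − 18.3) = 447 / 11.4 = 39.211 d.
Difference = |117.632 − 39.211| = 78.421 ≈ 78.4 days.

78.4 days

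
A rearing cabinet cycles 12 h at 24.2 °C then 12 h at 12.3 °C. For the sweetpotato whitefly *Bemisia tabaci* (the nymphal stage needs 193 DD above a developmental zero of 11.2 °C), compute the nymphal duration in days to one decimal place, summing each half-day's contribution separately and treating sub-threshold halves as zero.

27.4 days

Day half: max(0, 24.2 − 11.2) × 0.5 = 13.0 × 0.5 = 6.50 DD.
Night half: max(0, 12.3 − 11.2) × 0.5 = 1.1 × 0.5 = 0.55 DD.
Per 24 h: 7.05 DD/day.
Duration = 193 / 7.05 = 27.376 ≈ 27.4 days.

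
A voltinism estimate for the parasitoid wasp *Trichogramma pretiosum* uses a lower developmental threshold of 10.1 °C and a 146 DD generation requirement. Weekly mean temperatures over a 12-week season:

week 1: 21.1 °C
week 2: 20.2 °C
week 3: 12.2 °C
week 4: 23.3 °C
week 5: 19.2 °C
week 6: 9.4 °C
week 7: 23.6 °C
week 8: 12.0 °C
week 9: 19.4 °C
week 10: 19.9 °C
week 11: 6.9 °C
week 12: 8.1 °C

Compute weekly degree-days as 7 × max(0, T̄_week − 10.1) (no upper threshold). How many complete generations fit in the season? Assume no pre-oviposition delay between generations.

Weekly DD (7 × max(0, T̄ − 10.1)): 77.0, 70.7, 14.7, 92.4, 63.7, 0.0, 94.5, 13.3, 65.1, 68.6, 0.0, 0.0.
Season total = 560.0 DD.
Complete generations = ⌊560.0 / 146⌋ = 3.

3 generations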